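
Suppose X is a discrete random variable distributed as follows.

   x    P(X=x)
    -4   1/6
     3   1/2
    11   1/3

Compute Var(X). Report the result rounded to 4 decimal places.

27.2500

E[X] = (1/6)·(-4) + (1/2)·3 + (1/3)·11 = 9/2
E[X²] = (1/6)·16 + (1/2)·9 + (1/3)·121 = 95/2
Var(X) = 95/2 − (9/2)² = 109/4 ≈ 27.2500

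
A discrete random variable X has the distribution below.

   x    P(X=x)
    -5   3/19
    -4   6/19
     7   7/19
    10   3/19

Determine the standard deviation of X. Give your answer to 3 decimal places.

6.198

E[X] = 40/19, E[X²] = 814/19
Var(X) = E[X²] − (E[X])² = 814/19 − 1600/361 = 13866/361
SD(X) = √(13866/361) ≈ 6.198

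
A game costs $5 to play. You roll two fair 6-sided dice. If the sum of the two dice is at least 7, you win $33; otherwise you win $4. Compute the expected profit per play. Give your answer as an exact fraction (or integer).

E[payout] = (5/12)·4 + (7/12)·33 = 251/12
Expected profit = 251/12 − 5 = 191/12

191/12 dollars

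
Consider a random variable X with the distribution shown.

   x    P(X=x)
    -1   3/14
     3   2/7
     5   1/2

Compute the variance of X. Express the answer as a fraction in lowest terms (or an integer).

265/49

E[X] = (3/14)·(-1) + (2/7)·3 + (1/2)·5 = 22/7
E[X²] = (3/14)·1 + (2/7)·9 + (1/2)·25 = 107/7
Var(X) = 107/7 − (22/7)² = 265/49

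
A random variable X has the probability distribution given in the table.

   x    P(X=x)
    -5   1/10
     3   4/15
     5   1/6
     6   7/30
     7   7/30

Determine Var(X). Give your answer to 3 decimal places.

E[X] = (1/10)·(-5) + (4/15)·3 + (1/6)·5 + (7/30)·6 + (7/30)·7 = 25/6
E[X²] = (1/10)·25 + (4/15)·9 + (1/6)·25 + (7/30)·36 + (7/30)·49 = 289/10
Var(X) = 289/10 − (25/6)² = 2077/180 ≈ 11.539

11.539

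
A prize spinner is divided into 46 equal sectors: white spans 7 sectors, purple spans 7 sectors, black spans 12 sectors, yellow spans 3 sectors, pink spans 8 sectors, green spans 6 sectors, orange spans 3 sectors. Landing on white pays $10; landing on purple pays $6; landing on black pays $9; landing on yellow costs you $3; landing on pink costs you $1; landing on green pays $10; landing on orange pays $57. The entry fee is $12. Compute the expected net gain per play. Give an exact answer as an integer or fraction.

-59/23 dollars

E[payout] = (7/46)·10 + (7/46)·6 + (12/46)·9 + (3/46)·(-3) + (8/46)·(-1) + (6/46)·10 + (3/46)·57 = 217/23
Expected profit = 217/23 − 12 = -59/23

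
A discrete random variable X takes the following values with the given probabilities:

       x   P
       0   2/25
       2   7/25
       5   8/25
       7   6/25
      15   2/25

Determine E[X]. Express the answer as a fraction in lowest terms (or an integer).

126/25

E[X] = (2/25)·0 + (7/25)·2 + (8/25)·5 + (6/25)·7 + (2/25)·15
     = 126/25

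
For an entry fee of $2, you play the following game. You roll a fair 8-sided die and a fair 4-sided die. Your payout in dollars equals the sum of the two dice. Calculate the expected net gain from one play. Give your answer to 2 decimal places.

Distribution of the sum of the two dice: 2 w.p. 1/32, 3 w.p. 1/16, 4 w.p. 3/32, 5 w.p. 1/8, 6 w.p. 1/8, 7 w.p. 1/8, …
E[payout] = (1/32)·2 + (1/16)·3 + (3/32)·4 + (1/8)·5 + (1/8)·6 + (1/8)·7 + (1/8)·8 + (1/8)·9 + (3/32)·10 + (1/16)·11 + (1/32)·12 = 7
Expected profit = 7 − 2 = 5 ≈ $5.00

$5.00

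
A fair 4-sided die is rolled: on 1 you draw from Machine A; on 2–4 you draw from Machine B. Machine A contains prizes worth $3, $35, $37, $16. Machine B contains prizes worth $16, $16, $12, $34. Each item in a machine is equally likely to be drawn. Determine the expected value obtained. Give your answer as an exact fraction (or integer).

E[X | Machine A] = (3 + 35 + 37 + 16)/4 = 91/4
E[X | Machine B] = (16 + 16 + 12 + 34)/4 = 39/2
E[X] = (1/4)·91/4 + (3/4)·39/2 = 325/16

325/16 dollars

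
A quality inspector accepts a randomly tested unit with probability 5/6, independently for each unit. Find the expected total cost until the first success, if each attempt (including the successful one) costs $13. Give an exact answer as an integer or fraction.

78/5 dollars

E[#attempts] = 1/p = 6/5; E[cost] = 13·6/5 = 78/5.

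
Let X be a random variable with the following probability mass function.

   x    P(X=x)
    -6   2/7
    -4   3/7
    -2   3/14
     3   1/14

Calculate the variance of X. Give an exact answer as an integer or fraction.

1053/196

E[X] = (2/7)·(-6) + (3/7)·(-4) + (3/14)·(-2) + (1/14)·3 = -51/14
E[X²] = (2/7)·36 + (3/7)·16 + (3/14)·4 + (1/14)·9 = 261/14
Var(X) = 261/14 − (-51/14)² = 1053/196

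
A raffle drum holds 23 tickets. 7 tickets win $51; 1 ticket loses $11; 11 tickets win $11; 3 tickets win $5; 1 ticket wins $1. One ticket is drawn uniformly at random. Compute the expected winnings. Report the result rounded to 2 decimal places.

E[payout] = (7/23)·51 + (1/23)·(-11) + (11/23)·11 + (3/23)·5 + (1/23)·1 = 21
≈ $21.00

$21.00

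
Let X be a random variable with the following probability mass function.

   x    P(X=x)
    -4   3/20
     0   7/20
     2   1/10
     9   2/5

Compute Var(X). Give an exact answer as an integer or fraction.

E[X] = (3/20)·(-4) + (7/20)·0 + (1/10)·2 + (2/5)·9 = 16/5
E[X²] = (3/20)·16 + (7/20)·0 + (1/10)·4 + (2/5)·81 = 176/5
Var(X) = 176/5 − (16/5)² = 624/25

624/25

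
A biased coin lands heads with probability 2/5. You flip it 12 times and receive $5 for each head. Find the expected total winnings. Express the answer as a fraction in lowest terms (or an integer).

E[#heads] = 12·2/5 = 24/5 (linearity over flips).
E[winnings] = 5·24/5 = 24.

$24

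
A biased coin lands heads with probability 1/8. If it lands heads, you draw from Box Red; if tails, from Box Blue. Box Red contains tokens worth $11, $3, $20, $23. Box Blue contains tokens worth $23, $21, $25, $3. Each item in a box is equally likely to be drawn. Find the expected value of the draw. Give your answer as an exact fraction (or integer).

561/32 dollars

E[X | Box Red] = (11 + 3 + 20 + 23)/4 = 57/4
E[X | Box Blue] = (23 + 21 + 25 + 3)/4 = 18
E[X] = (1/8)·57/4 + (7/8)·18 = 561/32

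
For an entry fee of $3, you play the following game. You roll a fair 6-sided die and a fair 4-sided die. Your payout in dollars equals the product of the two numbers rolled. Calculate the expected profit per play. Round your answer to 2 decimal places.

$5.75

Distribution of the product of the two numbers rolled: 1 w.p. 1/24, 2 w.p. 1/12, 3 w.p. 1/12, 4 w.p. 1/8, 5 w.p. 1/24, 6 w.p. 1/8, …
E[payout] = (1/24)·1 + (1/12)·2 + (1/12)·3 + (1/8)·4 + (1/24)·5 + (1/8)·6 + (1/12)·8 + (1/24)·9 + (1/24)·10 + (1/8)·12 + (1/24)·15 + (1/24)·16 + (1/24)·18 + (1/24)·20 + (1/24)·24 = 35/4
Expected profit = 35/4 − 3 = 23/4 ≈ $5.75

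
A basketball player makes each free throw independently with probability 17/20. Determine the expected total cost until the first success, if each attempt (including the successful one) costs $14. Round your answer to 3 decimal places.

E[#attempts] = 1/p = 20/17; E[cost] = 14·20/17 = 280/17.
≈ 16.471

$16.471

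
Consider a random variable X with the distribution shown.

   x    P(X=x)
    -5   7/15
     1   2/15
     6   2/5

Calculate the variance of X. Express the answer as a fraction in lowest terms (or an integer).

E[X] = (7/15)·(-5) + (2/15)·1 + (2/5)·6 = 1/5
E[X²] = (7/15)·25 + (2/15)·1 + (2/5)·36 = 131/5
Var(X) = 131/5 − (1/5)² = 654/25

654/25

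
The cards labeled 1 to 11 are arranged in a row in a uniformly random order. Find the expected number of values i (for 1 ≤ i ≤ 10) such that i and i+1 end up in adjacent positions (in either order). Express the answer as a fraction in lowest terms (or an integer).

For each i ∈ {1,…,10}, let Xᵢ = 1 if i and i+1 are adjacent. P(Xᵢ=1) = 2·(11−1)!/11! = 2/11.
By linearity, E[ΣXᵢ] = (10)·(2/11) = 20/11.

20/11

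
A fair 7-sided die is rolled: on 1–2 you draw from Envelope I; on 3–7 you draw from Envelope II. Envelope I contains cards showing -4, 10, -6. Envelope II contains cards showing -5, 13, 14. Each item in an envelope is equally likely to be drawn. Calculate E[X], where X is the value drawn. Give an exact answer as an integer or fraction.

E[X | Envelope I] = (-4 + 10 − 6)/3 = 0
E[X | Envelope II] = (-5 + 13 + 14)/3 = 22/3
E[X] = (2/7)·0 + (5/7)·22/3 = 110/21

110/21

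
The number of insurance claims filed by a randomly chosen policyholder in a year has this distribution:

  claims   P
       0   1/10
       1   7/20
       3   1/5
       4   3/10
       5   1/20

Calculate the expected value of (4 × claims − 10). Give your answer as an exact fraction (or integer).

-2/5

E[4x-10] = (1/10)·(-10) + (7/20)·(-6) + (1/5)·2 + (3/10)·6 + (1/20)·10
     = -2/5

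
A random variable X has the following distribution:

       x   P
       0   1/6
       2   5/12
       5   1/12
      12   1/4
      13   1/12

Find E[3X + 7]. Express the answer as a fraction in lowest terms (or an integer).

E[3x+7] = (1/6)·7 + (5/12)·13 + (1/12)·22 + (1/4)·43 + (1/12)·46
     = 23

23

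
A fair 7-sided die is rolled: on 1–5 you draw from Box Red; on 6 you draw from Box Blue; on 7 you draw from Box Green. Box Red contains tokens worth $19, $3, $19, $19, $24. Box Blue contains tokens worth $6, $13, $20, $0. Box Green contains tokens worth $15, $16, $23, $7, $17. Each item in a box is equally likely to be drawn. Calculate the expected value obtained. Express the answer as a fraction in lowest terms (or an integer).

E[X | Box Red] = (19 + 3 + 19 + 19 + 24)/5 = 84/5
E[X | Box Blue] = (6 + 13 + 20 + 0)/4 = 39/4
E[X | Box Green] = (15 + 16 + 23 + 7 + 17)/5 = 78/5
E[X] = (5/7)·84/5 + (1/7)·39/4 + (1/7)·78/5 = 2187/140

2187/140 dollars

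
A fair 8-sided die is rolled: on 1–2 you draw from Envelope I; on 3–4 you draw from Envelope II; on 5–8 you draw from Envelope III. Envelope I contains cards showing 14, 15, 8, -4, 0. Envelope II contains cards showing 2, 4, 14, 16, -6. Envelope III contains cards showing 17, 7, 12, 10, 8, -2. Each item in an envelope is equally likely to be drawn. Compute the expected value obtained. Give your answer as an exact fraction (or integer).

449/60

E[X | Envelope I] = (14 + 15 + 8 − 4 + 0)/5 = 33/5
E[X | Envelope II] = (2 + 4 + 14 + 16 − 6)/5 = 6
E[X | Envelope III] = (17 + 7 + 12 + 10 + 8 − 2)/6 = 26/3
E[X] = (1/4)·33/5 + (1/4)·6 + (1/2)·26/3 = 449/60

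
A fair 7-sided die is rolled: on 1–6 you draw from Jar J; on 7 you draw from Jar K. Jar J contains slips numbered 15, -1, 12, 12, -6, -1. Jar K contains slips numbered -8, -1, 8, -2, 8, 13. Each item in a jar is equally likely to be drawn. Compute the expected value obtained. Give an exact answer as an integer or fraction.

E[X | Jar J] = (15 − 1 + 12 + 12 − 6 − 1)/6 = 31/6
E[X | Jar K] = (-8 − 1 + 8 − 2 + 8 + 13)/6 = 3
E[X] = (6/7)·31/6 + (1/7)·3 = 34/7

34/7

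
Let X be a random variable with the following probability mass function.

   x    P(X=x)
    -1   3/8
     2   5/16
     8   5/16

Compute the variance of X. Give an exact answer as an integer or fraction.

225/16

E[X] = (3/8)·(-1) + (5/16)·2 + (5/16)·8 = 11/4
E[X²] = (3/8)·1 + (5/16)·4 + (5/16)·64 = 173/8
Var(X) = 173/8 − (11/4)² = 225/16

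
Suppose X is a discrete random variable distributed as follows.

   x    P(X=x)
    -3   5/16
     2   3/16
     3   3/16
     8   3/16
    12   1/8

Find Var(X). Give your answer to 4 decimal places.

E[X] = (5/16)·(-3) + (3/16)·2 + (3/16)·3 + (3/16)·8 + (1/8)·12 = 3
E[X²] = (5/16)·9 + (3/16)·4 + (3/16)·9 + (3/16)·64 + (1/8)·144 = 141/4
Var(X) = 141/4 − (3)² = 105/4 ≈ 26.2500

26.2500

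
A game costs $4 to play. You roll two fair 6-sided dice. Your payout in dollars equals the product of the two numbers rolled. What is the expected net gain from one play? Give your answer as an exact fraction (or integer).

33/4 dollars

Distribution of the product of the two numbers rolled: 1 w.p. 1/36, 2 w.p. 1/18, 3 w.p. 1/18, 4 w.p. 1/12, 5 w.p. 1/18, 6 w.p. 1/9, …
E[payout] = (1/36)·1 + (1/18)·2 + (1/18)·3 + (1/12)·4 + (1/18)·5 + (1/9)·6 + (1/18)·8 + (1/36)·9 + (1/18)·10 + (1/9)·12 + (1/18)·15 + (1/36)·16 + (1/18)·18 + (1/18)·20 + (1/18)·24 + (1/36)·25 + (1/18)·30 + (1/36)·36 = 49/4
Expected profit = 49/4 − 4 = 33/4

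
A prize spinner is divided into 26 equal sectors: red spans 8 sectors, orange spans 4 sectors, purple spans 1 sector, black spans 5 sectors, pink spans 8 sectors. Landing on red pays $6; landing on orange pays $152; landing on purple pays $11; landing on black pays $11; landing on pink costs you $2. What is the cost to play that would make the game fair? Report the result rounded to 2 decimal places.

$27.15

E[payout] = (8/26)·6 + (4/26)·152 + (1/26)·11 + (5/26)·11 + (8/26)·(-2) = 353/13
Fair fee = E[payout] = 353/13 ≈ $27.15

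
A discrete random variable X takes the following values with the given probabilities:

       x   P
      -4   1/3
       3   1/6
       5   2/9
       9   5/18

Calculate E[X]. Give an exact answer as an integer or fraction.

E[X] = (1/3)·(-4) + (1/6)·3 + (2/9)·5 + (5/18)·9
     = 25/9

25/9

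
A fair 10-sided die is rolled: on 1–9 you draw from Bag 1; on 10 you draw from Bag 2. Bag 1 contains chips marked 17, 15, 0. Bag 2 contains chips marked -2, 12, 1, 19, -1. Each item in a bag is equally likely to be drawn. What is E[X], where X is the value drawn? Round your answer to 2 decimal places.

10.18

E[X | Bag 1] = (17 + 15 + 0)/3 = 32/3
E[X | Bag 2] = (-2 + 12 + 1 + 19 − 1)/5 = 29/5
E[X] = (9/10)·32/3 + (1/10)·29/5 = 509/50 ≈ 10.18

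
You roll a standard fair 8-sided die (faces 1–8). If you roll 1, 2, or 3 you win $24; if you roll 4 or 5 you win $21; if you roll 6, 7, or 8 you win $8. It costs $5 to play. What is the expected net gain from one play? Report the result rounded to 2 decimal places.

E[payout] = (3/8)·8 + (1/4)·21 + (3/8)·24 = 69/4
Expected profit = 69/4 − 5 = 49/4 ≈ $12.25

$12.25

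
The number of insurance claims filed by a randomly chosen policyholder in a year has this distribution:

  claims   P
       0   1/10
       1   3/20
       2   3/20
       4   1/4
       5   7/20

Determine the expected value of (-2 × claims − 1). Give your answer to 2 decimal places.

E[-2x-1] = (1/10)·(-1) + (3/20)·(-3) + (3/20)·(-5) + (1/4)·(-9) + (7/20)·(-11)
     = -37/5 ≈ -7.40

-7.40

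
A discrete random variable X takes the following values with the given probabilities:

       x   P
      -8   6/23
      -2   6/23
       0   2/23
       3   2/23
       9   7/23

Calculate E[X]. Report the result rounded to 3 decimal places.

0.391

E[X] = (6/23)·(-8) + (6/23)·(-2) + (2/23)·0 + (2/23)·3 + (7/23)·9
     = 9/23 ≈ 0.391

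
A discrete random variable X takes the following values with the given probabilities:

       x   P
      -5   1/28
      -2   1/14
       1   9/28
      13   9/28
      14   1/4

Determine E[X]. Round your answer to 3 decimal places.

E[X] = (1/28)·(-5) + (1/14)·(-2) + (9/28)·1 + (9/28)·13 + (1/4)·14
     = 215/28 ≈ 7.679

7.679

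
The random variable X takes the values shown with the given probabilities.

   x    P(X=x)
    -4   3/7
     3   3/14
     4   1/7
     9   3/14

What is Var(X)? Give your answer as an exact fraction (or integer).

1293/49

E[X] = (3/7)·(-4) + (3/14)·3 + (1/7)·4 + (3/14)·9 = 10/7
E[X²] = (3/7)·16 + (3/14)·9 + (1/7)·16 + (3/14)·81 = 199/7
Var(X) = 199/7 − (10/7)² = 1293/49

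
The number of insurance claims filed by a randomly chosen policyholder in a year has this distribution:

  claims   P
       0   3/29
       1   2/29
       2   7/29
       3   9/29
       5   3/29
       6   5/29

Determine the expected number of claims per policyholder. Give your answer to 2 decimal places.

E[X] = (3/29)·0 + (2/29)·1 + (7/29)·2 + (9/29)·3 + (3/29)·5 + (5/29)·6
     = 88/29 ≈ 3.03

3.03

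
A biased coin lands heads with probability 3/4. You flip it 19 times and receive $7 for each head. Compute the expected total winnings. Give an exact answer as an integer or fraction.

399/4 dollars

E[#heads] = 19·3/4 = 57/4 (linearity over flips).
E[winnings] = 7·57/4 = 399/4.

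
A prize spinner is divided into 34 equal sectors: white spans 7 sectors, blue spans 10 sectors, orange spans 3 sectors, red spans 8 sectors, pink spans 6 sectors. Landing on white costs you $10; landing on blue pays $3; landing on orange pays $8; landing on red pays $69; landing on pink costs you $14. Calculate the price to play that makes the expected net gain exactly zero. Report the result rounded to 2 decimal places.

$13.29

E[payout] = (7/34)·(-10) + (10/34)·3 + (3/34)·8 + (8/34)·69 + (6/34)·(-14) = 226/17
Fair fee = E[payout] = 226/17 ≈ $13.29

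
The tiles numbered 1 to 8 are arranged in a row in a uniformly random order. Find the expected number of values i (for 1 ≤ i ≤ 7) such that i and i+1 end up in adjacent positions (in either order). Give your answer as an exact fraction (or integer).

7/4

For each i ∈ {1,…,7}, let Xᵢ = 1 if i and i+1 are adjacent. P(Xᵢ=1) = 2·(8−1)!/8! = 2/8.
By linearity, E[ΣXᵢ] = (7)·(2/8) = 7/4.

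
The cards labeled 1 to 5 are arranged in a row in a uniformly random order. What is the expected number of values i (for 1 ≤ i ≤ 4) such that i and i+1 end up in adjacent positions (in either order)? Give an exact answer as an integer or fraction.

8/5

For each i ∈ {1,…,4}, let Xᵢ = 1 if i and i+1 are adjacent. P(Xᵢ=1) = 2·(5−1)!/5! = 2/5.
By linearity, E[ΣXᵢ] = (4)·(2/5) = 8/5.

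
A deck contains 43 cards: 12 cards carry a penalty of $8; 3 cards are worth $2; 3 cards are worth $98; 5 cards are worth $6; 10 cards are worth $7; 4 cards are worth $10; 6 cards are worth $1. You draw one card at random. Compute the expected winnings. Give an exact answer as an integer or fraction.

E[payout] = (12/43)·(-8) + (3/43)·2 + (3/43)·98 + (5/43)·6 + (10/43)·7 + (4/43)·10 + (6/43)·1 = 350/43

350/43 dollars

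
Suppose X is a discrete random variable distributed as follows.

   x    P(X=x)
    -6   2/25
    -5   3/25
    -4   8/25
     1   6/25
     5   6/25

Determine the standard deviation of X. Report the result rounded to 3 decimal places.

4.049

E[X] = -23/25, E[X²] = 431/25
Var(X) = E[X²] − (E[X])² = 431/25 − 529/625 = 10246/625
SD(X) = √(10246/625) ≈ 4.049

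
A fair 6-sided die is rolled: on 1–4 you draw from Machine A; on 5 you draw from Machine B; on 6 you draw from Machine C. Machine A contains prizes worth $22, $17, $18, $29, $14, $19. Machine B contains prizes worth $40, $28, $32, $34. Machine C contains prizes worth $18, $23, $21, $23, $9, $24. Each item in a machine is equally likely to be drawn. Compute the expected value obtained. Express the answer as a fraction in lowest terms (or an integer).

265/12 dollars

E[X | Machine A] = (22 + 17 + 18 + 29 + 14 + 19)/6 = 119/6
E[X | Machine B] = (40 + 28 + 32 + 34)/4 = 67/2
E[X | Machine C] = (18 + 23 + 21 + 23 + 9 + 24)/6 = 59/3
E[X] = (2/3)·119/6 + (1/6)·67/2 + (1/6)·59/3 = 265/12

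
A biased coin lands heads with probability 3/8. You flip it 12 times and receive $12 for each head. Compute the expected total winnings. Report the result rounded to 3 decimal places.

$54.000

E[#heads] = 12·3/8 = 9/2 (linearity over flips).
E[winnings] = 12·9/2 = 54.
≈ 54.000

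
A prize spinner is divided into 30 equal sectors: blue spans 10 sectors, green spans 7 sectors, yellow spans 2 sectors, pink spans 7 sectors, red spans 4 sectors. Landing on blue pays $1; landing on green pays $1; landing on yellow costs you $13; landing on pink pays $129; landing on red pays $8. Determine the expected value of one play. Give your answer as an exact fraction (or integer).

463/15 dollars

E[payout] = (10/30)·1 + (7/30)·1 + (2/30)·(-13) + (7/30)·129 + (4/30)·8 = 463/15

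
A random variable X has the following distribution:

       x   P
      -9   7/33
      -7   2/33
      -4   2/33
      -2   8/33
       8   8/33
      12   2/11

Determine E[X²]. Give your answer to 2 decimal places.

63.79

E[X²] = (7/33)·81 + (2/33)·49 + (2/33)·16 + (8/33)·4 + (8/33)·64 + (2/11)·144
     = 2105/33 ≈ 63.79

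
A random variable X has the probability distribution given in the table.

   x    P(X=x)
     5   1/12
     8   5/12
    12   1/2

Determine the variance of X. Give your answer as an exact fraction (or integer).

91/16

E[X] = (1/12)·5 + (5/12)·8 + (1/2)·12 = 39/4
E[X²] = (1/12)·25 + (5/12)·64 + (1/2)·144 = 403/4
Var(X) = 403/4 − (39/4)² = 91/16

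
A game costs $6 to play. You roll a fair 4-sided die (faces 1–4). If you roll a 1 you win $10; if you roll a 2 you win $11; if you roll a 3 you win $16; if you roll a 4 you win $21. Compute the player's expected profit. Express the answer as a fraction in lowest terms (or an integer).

17/2 dollars

E[payout] = (1/4)·10 + (1/4)·11 + (1/4)·16 + (1/4)·21 = 29/2
Expected profit = 29/2 − 6 = 17/2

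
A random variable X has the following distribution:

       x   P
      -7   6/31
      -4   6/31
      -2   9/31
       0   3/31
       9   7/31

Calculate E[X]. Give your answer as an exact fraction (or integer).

-21/31

E[X] = (6/31)·(-7) + (6/31)·(-4) + (9/31)·(-2) + (3/31)·0 + (7/31)·9
     = -21/31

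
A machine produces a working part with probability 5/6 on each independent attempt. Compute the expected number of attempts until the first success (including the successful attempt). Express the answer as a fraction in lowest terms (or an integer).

6/5

For a geometric distribution, E[trials] = 1/p = 1/(5/6) = 6/5.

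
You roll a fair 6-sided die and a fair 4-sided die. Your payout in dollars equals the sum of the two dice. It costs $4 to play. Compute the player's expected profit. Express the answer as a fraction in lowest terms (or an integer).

$2

Distribution of the sum of the two dice: 2 w.p. 1/24, 3 w.p. 1/12, 4 w.p. 1/8, 5 w.p. 1/6, 6 w.p. 1/6, 7 w.p. 1/6, …
E[payout] = (1/24)·2 + (1/12)·3 + (1/8)·4 + (1/6)·5 + (1/6)·6 + (1/6)·7 + (1/8)·8 + (1/12)·9 + (1/24)·10 = 6
Expected profit = 6 − 4 = 2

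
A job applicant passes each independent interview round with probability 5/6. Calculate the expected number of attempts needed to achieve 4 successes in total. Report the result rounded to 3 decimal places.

By linearity (sum of 4 independent geometric waits), E[trials] = 4/p = 4/(5/6) = 24/5.
≈ 4.800

4.800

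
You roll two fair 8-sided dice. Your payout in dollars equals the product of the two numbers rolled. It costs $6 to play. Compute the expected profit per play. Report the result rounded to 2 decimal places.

Distribution of the product of the two numbers rolled: 1 w.p. 1/64, 2 w.p. 1/32, 3 w.p. 1/32, 4 w.p. 3/64, 5 w.p. 1/32, 6 w.p. 1/16, …
E[payout] = (1/64)·1 + (1/32)·2 + (1/32)·3 + (3/64)·4 + (1/32)·5 + (1/16)·6 + (1/32)·7 + (1/16)·8 + (1/64)·9 + (1/32)·10 + (1/16)·12 + (1/32)·14 + (1/32)·15 + (3/64)·16 + (1/32)·18 + (1/32)·20 + (1/32)·21 + (1/16)·24 + (1/64)·25 + (1/32)·28 + (1/32)·30 + (1/32)·32 + (1/32)·35 + (1/64)·36 + (1/32)·40 + (1/32)·42 + (1/32)·48 + (1/64)·49 + (1/32)·56 + (1/64)·64 = 81/4
Expected profit = 81/4 − 6 = 57/4 ≈ $14.25

$14.25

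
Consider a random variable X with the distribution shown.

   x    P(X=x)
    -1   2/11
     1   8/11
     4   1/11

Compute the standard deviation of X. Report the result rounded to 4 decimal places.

E[X] = 10/11, E[X²] = 26/11
Var(X) = E[X²] − (E[X])² = 26/11 − 100/121 = 186/121
SD(X) = √(186/121) ≈ 1.2398

1.2398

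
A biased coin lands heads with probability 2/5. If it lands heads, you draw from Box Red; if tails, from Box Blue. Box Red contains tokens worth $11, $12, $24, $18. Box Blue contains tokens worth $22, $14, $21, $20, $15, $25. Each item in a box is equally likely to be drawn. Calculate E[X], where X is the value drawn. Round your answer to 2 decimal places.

$18.20

E[X | Box Red] = (11 + 12 + 24 + 18)/4 = 65/4
E[X | Box Blue] = (22 + 14 + 21 + 20 + 15 + 25)/6 = 39/2
E[X] = (2/5)·65/4 + (3/5)·39/2 = 91/5 ≈ 18.20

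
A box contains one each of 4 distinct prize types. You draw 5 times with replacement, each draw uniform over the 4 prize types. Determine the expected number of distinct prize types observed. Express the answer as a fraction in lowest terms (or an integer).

Let Xⱼ=1 if type j appears at least once. P(Xⱼ=1) = 1 − ((4−1)/4)^5 = 781/1024.
E[#distinct] = 4·781/1024 = 781/256.

781/256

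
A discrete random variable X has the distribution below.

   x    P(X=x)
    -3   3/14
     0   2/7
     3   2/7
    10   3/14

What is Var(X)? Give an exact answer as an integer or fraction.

E[X] = (3/14)·(-3) + (2/7)·0 + (2/7)·3 + (3/14)·10 = 33/14
E[X²] = (3/14)·9 + (2/7)·0 + (2/7)·9 + (3/14)·100 = 363/14
Var(X) = 363/14 − (33/14)² = 3993/196

3993/196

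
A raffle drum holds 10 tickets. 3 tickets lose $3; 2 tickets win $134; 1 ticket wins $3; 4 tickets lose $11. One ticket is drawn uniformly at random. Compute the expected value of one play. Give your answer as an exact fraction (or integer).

E[payout] = (3/10)·(-3) + (2/10)·134 + (1/10)·3 + (4/10)·(-11) = 109/5

109/5 dollars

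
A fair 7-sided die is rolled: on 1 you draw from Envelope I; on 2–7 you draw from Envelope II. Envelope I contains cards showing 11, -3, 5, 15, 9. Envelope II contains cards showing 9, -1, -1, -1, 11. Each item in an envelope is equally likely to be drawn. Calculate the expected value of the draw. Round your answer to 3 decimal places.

E[X | Envelope I] = (11 − 3 + 5 + 15 + 9)/5 = 37/5
E[X | Envelope II] = (9 − 1 − 1 − 1 + 11)/5 = 17/5
E[X] = (1/7)·37/5 + (6/7)·17/5 = 139/35 ≈ 3.971

3.971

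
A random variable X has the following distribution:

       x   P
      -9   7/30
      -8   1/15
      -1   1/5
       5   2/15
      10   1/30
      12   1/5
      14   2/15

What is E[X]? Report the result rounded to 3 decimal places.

2.433

E[X] = (7/30)·(-9) + (1/15)·(-8) + (1/5)·(-1) + (2/15)·5 + (1/30)·10 + (1/5)·12 + (2/15)·14
     = 73/30 ≈ 2.433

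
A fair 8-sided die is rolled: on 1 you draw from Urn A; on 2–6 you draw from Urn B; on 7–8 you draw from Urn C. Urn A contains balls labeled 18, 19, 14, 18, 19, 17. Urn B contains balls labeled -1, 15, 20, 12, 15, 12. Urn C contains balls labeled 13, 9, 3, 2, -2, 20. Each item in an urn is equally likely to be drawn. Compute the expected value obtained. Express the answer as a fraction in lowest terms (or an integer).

E[X | Urn A] = (18 + 19 + 14 + 18 + 19 + 17)/6 = 35/2
E[X | Urn B] = (-1 + 15 + 20 + 12 + 15 + 12)/6 = 73/6
E[X | Urn C] = (13 + 9 + 3 + 2 − 2 + 20)/6 = 15/2
E[X] = (1/8)·35/2 + (5/8)·73/6 + (1/4)·15/2 = 35/3

35/3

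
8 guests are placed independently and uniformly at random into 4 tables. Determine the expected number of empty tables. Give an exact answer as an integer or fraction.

6561/16384

Let Xⱼ=1 if table j is empty. P(Xⱼ=1) = ((4-1)/4)^8 = 6561/65536.
By linearity, E[#empty] = 4·6561/65536 = 6561/16384.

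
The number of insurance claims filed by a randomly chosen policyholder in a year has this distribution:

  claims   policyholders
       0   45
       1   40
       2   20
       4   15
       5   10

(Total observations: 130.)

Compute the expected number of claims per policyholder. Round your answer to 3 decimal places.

1.462

Total = 130, so P(claims=0) = 45/130, etc.
E[X] = (9/26)·0 + (4/13)·1 + (2/13)·2 + (3/26)·4 + (1/13)·5
     = 19/13 ≈ 1.462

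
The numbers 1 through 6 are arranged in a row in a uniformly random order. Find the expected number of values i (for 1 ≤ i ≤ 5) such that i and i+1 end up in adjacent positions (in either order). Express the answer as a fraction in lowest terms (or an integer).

For each i ∈ {1,…,5}, let Xᵢ = 1 if i and i+1 are adjacent. P(Xᵢ=1) = 2·(6−1)!/6! = 2/6.
By linearity, E[ΣXᵢ] = (5)·(2/6) = 5/3.

5/3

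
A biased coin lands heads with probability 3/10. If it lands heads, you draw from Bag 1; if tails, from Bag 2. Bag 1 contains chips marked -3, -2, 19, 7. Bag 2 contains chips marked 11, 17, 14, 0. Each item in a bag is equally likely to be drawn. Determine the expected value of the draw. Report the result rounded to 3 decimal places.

E[X | Bag 1] = (-3 − 2 + 19 + 7)/4 = 21/4
E[X | Bag 2] = (11 + 17 + 14 + 0)/4 = 21/2
E[X] = (3/10)·21/4 + (7/10)·21/2 = 357/40 ≈ 8.925

8.925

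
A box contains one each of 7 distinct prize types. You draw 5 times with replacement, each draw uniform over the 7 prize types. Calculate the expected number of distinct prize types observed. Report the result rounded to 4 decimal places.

3.7613

Let Xⱼ=1 if type j appears at least once. P(Xⱼ=1) = 1 − ((7−1)/7)^5 = 9031/16807.
E[#distinct] = 7·9031/16807 = 9031/2401.
≈ 3.7613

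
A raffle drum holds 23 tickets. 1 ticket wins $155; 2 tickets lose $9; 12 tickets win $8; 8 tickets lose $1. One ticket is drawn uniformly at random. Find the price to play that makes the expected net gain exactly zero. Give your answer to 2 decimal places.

E[payout] = (1/23)·155 + (2/23)·(-9) + (12/23)·8 + (8/23)·(-1) = 225/23
Fair fee = E[payout] = 225/23 ≈ $9.78

$9.78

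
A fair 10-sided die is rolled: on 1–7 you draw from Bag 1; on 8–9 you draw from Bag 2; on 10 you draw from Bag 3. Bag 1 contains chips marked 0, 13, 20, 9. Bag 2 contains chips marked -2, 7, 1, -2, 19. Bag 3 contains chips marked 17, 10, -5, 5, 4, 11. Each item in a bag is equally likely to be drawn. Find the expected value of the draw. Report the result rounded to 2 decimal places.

E[X | Bag 1] = (0 + 13 + 20 + 9)/4 = 21/2
E[X | Bag 2] = (-2 + 7 + 1 − 2 + 19)/5 = 23/5
E[X | Bag 3] = (17 + 10 − 5 + 5 + 4 + 11)/6 = 7
E[X] = (7/10)·21/2 + (1/5)·23/5 + (1/10)·7 = 897/100 ≈ 8.97

8.97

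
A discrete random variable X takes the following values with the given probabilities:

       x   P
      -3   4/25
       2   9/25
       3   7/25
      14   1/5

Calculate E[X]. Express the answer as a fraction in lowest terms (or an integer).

E[X] = (4/25)·(-3) + (9/25)·2 + (7/25)·3 + (1/5)·14
     = 97/25

97/25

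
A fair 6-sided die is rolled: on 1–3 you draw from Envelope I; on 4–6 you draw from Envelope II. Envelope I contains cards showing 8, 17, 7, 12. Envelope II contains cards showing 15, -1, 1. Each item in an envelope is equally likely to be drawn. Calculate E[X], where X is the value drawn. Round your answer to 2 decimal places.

E[X | Envelope I] = (8 + 17 + 7 + 12)/4 = 11
E[X | Envelope II] = (15 − 1 + 1)/3 = 5
E[X] = (1/2)·11 + (1/2)·5 = 8 ≈ 8.00

8.00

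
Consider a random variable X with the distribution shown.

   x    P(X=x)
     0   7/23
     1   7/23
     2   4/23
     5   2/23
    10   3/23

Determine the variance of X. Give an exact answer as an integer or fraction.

E[X] = (7/23)·0 + (7/23)·1 + (4/23)·2 + (2/23)·5 + (3/23)·10 = 55/23
E[X²] = (7/23)·0 + (7/23)·1 + (4/23)·4 + (2/23)·25 + (3/23)·100 = 373/23
Var(X) = 373/23 − (55/23)² = 5554/529

5554/529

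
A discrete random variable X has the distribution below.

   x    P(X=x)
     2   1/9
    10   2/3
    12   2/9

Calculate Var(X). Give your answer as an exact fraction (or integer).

632/81

E[X] = (1/9)·2 + (2/3)·10 + (2/9)·12 = 86/9
E[X²] = (1/9)·4 + (2/3)·100 + (2/9)·144 = 892/9
Var(X) = 892/9 − (86/9)² = 632/81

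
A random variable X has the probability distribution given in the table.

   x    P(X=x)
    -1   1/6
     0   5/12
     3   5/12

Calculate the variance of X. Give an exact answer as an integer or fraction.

E[X] = (1/6)·(-1) + (5/12)·0 + (5/12)·3 = 13/12
E[X²] = (1/6)·1 + (5/12)·0 + (5/12)·9 = 47/12
Var(X) = 47/12 − (13/12)² = 395/144

395/144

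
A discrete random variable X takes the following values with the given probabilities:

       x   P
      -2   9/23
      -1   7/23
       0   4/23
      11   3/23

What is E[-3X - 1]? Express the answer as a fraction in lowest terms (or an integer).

-47/23

E[-3x-1] = (9/23)·5 + (7/23)·2 + (4/23)·(-1) + (3/23)·(-34)
     = -47/23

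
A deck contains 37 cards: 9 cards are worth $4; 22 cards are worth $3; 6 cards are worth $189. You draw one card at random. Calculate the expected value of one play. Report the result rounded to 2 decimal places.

E[payout] = (9/37)·4 + (22/37)·3 + (6/37)·189 = 1236/37
≈ $33.41

$33.41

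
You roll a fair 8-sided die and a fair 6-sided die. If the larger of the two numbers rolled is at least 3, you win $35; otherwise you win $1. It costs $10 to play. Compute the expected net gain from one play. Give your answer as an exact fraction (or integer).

133/6 dollars

E[payout] = (1/12)·1 + (11/12)·35 = 193/6
Expected profit = 193/6 − 10 = 133/6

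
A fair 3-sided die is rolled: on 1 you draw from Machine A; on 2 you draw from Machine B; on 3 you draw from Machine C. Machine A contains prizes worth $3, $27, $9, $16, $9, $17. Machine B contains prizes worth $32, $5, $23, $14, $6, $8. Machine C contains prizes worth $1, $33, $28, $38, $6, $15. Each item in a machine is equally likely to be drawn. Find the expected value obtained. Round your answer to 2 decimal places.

E[X | Machine A] = (3 + 27 + 9 + 16 + 9 + 17)/6 = 27/2
E[X | Machine B] = (32 + 5 + 23 + 14 + 6 + 8)/6 = 44/3
E[X | Machine C] = (1 + 33 + 28 + 38 + 6 + 15)/6 = 121/6
E[X] = (1/3)·27/2 + (1/3)·44/3 + (1/3)·121/6 = 145/9 ≈ 16.11

$16.11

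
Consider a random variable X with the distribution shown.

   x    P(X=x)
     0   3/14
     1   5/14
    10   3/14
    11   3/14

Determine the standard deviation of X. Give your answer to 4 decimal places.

E[X] = 34/7, E[X²] = 334/7
Var(X) = E[X²] − (E[X])² = 334/7 − 1156/49 = 1182/49
SD(X) = √(1182/49) ≈ 4.9115

4.9115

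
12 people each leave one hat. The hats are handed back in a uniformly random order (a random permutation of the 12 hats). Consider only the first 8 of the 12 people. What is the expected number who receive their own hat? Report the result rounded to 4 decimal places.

Let Xᵢ = 1 if person i gets their own hat. For each i, P(Xᵢ=1) = 1/12.
By linearity of expectation, E[X₁+…+X_8] = 8·(1/12) = 2/3.
≈ 0.6667

0.6667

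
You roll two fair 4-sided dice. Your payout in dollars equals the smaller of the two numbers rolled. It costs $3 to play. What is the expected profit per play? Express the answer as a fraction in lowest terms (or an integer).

-9/8 dollars

Distribution of the smaller of the two numbers rolled: 1 w.p. 7/16, 2 w.p. 5/16, 3 w.p. 3/16, 4 w.p. 1/16
E[payout] = (7/16)·1 + (5/16)·2 + (3/16)·3 + (1/16)·4 = 15/8
Expected profit = 15/8 − 3 = -9/8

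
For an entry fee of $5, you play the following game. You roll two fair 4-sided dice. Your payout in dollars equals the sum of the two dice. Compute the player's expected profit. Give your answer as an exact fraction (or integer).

Distribution of the sum of the two dice: 2 w.p. 1/16, 3 w.p. 1/8, 4 w.p. 3/16, 5 w.p. 1/4, 6 w.p. 3/16, 7 w.p. 1/8, …
E[payout] = (1/16)·2 + (1/8)·3 + (3/16)·4 + (1/4)·5 + (3/16)·6 + (1/8)·7 + (1/16)·8 = 5
Expected profit = 5 − 5 = 0

$0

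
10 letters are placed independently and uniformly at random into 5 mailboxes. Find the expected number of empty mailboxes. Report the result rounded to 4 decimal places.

Let Xⱼ=1 if mailbox j is empty. P(Xⱼ=1) = ((5-1)/5)^10 = 1048576/9765625.
By linearity, E[#empty] = 5·1048576/9765625 = 1048576/1953125.
≈ 0.5369

0.5369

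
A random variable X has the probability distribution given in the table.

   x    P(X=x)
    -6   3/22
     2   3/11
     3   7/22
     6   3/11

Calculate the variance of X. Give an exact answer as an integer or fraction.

E[X] = (3/22)·(-6) + (3/11)·2 + (7/22)·3 + (3/11)·6 = 51/22
E[X²] = (3/22)·36 + (3/11)·4 + (7/22)·9 + (3/11)·36 = 411/22
Var(X) = 411/22 − (51/22)² = 6441/484

6441/484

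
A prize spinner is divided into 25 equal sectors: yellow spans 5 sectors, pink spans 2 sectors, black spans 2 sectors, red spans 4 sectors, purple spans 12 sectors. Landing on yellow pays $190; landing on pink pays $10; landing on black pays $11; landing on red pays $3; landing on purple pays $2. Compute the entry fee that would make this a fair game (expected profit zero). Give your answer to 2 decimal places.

E[payout] = (5/25)·190 + (2/25)·10 + (2/25)·11 + (4/25)·3 + (12/25)·2 = 1028/25
Fair fee = E[payout] = 1028/25 ≈ $41.12

$41.12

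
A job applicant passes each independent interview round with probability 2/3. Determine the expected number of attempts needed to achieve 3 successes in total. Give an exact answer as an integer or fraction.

9/2

By linearity (sum of 3 independent geometric waits), E[trials] = 3/p = 3/(2/3) = 9/2.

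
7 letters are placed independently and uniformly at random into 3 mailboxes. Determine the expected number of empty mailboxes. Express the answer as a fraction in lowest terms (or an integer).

128/729

Let Xⱼ=1 if mailbox j is empty. P(Xⱼ=1) = ((3-1)/3)^7 = 128/2187.
By linearity, E[#empty] = 3·128/2187 = 128/729.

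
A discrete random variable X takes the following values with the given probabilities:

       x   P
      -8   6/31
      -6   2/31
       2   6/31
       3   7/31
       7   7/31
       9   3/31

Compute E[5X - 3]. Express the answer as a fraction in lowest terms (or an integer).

152/31

E[5x-3] = (6/31)·(-43) + (2/31)·(-33) + (6/31)·7 + (7/31)·12 + (7/31)·32 + (3/31)·42
     = 152/31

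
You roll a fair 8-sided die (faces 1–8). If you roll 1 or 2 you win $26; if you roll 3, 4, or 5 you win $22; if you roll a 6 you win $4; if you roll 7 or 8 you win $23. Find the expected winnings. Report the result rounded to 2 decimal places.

E[payout] = (1/8)·4 + (3/8)·22 + (1/4)·23 + (1/4)·26 = 21
≈ $21.00

$21.00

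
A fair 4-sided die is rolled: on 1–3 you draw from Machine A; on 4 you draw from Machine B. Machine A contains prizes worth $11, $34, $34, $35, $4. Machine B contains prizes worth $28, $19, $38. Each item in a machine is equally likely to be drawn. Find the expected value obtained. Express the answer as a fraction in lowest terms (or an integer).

1487/60 dollars

E[X | Machine A] = (11 + 34 + 34 + 35 + 4)/5 = 118/5
E[X | Machine B] = (28 + 19 + 38)/3 = 85/3
E[X] = (3/4)·118/5 + (1/4)·85/3 = 1487/60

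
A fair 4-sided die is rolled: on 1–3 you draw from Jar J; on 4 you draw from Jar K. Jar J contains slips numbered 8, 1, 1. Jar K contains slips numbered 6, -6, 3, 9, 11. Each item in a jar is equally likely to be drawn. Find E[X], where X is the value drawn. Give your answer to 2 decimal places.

E[X | Jar J] = (8 + 1 + 1)/3 = 10/3
E[X | Jar K] = (6 − 6 + 3 + 9 + 11)/5 = 23/5
E[X] = (3/4)·10/3 + (1/4)·23/5 = 73/20 ≈ 3.65

3.65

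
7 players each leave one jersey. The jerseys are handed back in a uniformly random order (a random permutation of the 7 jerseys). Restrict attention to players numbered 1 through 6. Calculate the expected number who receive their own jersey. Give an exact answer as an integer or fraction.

6/7

Let Xᵢ = 1 if person i gets their own jersey. For each i, P(Xᵢ=1) = 1/7.
By linearity of expectation, E[X₁+…+X_6] = 6·(1/7) = 6/7.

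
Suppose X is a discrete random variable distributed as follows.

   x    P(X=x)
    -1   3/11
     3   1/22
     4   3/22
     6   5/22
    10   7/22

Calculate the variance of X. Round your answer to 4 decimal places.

E[X] = (3/11)·(-1) + (1/22)·3 + (3/22)·4 + (5/22)·6 + (7/22)·10 = 109/22
E[X²] = (3/11)·1 + (1/22)·9 + (3/22)·16 + (5/22)·36 + (7/22)·100 = 943/22
Var(X) = 943/22 − (109/22)² = 8865/484 ≈ 18.3161

18.3161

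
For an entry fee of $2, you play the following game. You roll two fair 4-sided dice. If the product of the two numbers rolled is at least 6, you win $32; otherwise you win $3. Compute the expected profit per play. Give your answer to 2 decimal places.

E[payout] = (1/2)·3 + (1/2)·32 = 35/2
Expected profit = 35/2 − 2 = 31/2 ≈ $15.50

$15.50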